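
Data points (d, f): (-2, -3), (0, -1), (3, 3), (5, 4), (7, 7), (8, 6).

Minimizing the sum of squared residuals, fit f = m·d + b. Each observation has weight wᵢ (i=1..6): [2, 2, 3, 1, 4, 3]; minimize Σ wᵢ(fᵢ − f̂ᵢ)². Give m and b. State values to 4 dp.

From the data, Σwᵢ·d·d = 448, Σwᵢ·d = 62, Σwᵢ·1 = 15.
Moment sums: Σwᵢ·d·f = 399, Σwᵢ·f = 51.
Normal equations: [[448, 62]; [62, 15]]·[m, b]ᵀ = [399, 51]ᵀ.
Eliminating b: 15·(row 1) − 62·(row 2) gives 2876·m = 15·399 − 62·51 = 2823, so m = 2823/2876.
Then b = (51 − 62·(2823/2876))/15 = -945/1438.

m = 0.9816, b = -0.6572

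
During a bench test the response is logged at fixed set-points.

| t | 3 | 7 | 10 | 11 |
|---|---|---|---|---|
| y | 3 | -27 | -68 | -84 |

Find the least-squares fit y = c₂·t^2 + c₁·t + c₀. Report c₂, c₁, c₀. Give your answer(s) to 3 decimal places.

c₂ = -0.839, c₁ = 0.827, c₀ = 8.115

MᵀM·[c₂, c₁, c₀]ᵀ = Mᵀy reads: 27123·c₂ + 2701·c₁ + 279·c₀ = -18260;  2701·c₂ + 279·c₁ + 31·c₀ = -1784;  279·c₂ + 31·c₁ + 4·c₀ = -176.
Inverting the 3×3 Gram matrix, [c₂, c₁, c₀]ᵀ = [-1121/1336, 1105/1336, 5421/668]ᵀ.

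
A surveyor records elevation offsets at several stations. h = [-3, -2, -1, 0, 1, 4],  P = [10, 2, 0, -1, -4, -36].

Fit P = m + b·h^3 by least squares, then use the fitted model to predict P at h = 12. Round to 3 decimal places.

Normal-equation sums: Σ1 = 6, Σh^3 = 29, Σh^3·h^3 = 4891.
For AᵀP: ΣP = -29, Σh^3·P = -2594.
Normal equations: [[6, 29]; [29, 4891]]·[m, b]ᵀ = [-29, -2594]ᵀ.
det = 6·4891 − 29² = 28505.
m = ((-29)·4891 − 29·(-2594))/28505 = -66613/28505; b = (6·(-2594) − 29·(-29))/28505 = -14723/28505.
At h = 12: P̂ = (-66613/28505)·(1) + (-14723/28505)·(1728) = -25507957/28505.

P̂ = -894.859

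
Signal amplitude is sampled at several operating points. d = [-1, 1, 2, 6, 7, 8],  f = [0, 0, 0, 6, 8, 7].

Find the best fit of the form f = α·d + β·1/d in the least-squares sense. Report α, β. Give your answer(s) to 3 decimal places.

AᵀA·[α, β]ᵀ = Aᵀf reads: 155·α + 6·β = 148;  6·α + (65305/28224)·β = 169/56.
(Σd·d = 155, Σd·1/d = 6, Σ1/d·1/d = 65305/28224, Σd·f = 148, Σ1/d·f = 169/56.)
Determinant 155·(65305/28224) − 6² = 9106211/28224.
α = (148·(65305/28224) − 6·(169/56))/(9106211/28224) = 9154084/9106211; β = (155·(169/56) − 6·148)/(9106211/28224) = -11860632/9106211.

α = 1.005, β = -1.302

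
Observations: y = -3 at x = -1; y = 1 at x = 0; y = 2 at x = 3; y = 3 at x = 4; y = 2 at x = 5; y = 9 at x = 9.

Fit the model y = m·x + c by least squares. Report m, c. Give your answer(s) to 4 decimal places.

m = 1.0000, c = -1.0000

Entries of AᵀA: Σx·x = 132, Σx = 20, Σ1 = 6.
Moment sums: Σx·y = 112, Σy = 14.
So AᵀA·[m, c]ᵀ = Aᵀy: [[132, 20]; [20, 6]]·[m, c]ᵀ = [112, 14]ᵀ.
det = 132·6 − 20² = 392.
m = (112·6 − 20·14)/392 = 1; c = (132·14 − 20·112)/392 = -1.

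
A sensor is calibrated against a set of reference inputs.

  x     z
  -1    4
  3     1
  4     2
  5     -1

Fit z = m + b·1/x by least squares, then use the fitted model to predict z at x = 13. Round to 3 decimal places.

ẑ = 1.168

Setting ∂/∂m … = 0 gives: 4·m + (-13/60)·b = 6;  (-13/60)·m + (4369/3600)·b = -101/30.
(Σ1 = 4, Σ1/x = -13/60, Σ1/x·1/x = 4369/3600, Σz = 6, Σ1/x·z = -101/30.)
Determinant 4·(4369/3600) − (-13/60)² = 1923/400.
m = (6·(4369/3600) − (-13/60)·(-101/30))/(1923/400) = 23588/17307; b = (4·(-101/30) − (-13/60)·6)/(1923/400) = -14600/5769.
At x = 13: ẑ = (23588/17307)·(1) + (-14600/5769)·(1/13) = 262844/224991.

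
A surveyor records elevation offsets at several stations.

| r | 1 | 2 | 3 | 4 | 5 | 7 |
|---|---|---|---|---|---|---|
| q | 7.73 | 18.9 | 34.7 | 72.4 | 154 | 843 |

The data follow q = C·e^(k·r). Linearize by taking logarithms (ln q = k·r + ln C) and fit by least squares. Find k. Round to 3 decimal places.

k = 0.766

Taking logs, ln q = k·r + ln C, so regress ln q on r.
Σr = 22.0000, Σ(r)² = 104.0000, Σln q = 24.5871, Σr·ln q = 108.0360.
Equations: 104.0000·k + 22.0000·ln C = 108.0360;  22.0000·k + 6·ln C = 24.5871.
Solving (det = 140.0000): k = 0.76642, ln C = 1.28764.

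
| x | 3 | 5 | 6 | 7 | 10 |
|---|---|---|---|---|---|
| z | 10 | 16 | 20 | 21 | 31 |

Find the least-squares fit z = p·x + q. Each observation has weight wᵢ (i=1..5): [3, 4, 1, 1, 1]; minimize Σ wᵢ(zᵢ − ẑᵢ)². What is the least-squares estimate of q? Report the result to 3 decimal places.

q = 1.125

The normal equations are: 312·p + 52·q = 987;  52·p + 10·q = 166.
(Σwᵢ·x·x = 312, Σwᵢ·x = 52, Σwᵢ·1 = 10, Σwᵢ·x·z = 987, Σwᵢ·z = 166.)
Δ = 312·10 − 52² = 416.
p = (987·10 − 52·166)/416 = 619/208; q = (312·166 − 52·987)/416 = 9/8.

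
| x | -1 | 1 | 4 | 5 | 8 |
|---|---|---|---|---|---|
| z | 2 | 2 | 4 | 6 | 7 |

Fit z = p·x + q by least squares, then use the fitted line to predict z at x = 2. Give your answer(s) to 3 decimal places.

ẑ = 3.329

Compute the Gram sums: Σx·x = 107, Σx = 17, Σ1 = 5.
Right-hand side: Σx·z = 102, Σz = 21.
Normal equations: [[107, 17]; [17, 5]]·[p, q]ᵀ = [102, 21]ᵀ.
det = 107·5 − 17² = 246.
p = (102·5 − 17·21)/246 = 51/82; q = (107·21 − 17·102)/246 = 171/82.
At x = 2: ẑ = (51/82)·(2) + (171/82)·(1) = 273/82.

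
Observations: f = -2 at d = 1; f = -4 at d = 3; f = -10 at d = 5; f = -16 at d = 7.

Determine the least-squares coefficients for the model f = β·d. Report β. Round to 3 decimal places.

β = -2.095

Setting ∂/∂β … = 0 gives: 84·β = -176.
Hence β = -176 / 84 ≈ -2.09524.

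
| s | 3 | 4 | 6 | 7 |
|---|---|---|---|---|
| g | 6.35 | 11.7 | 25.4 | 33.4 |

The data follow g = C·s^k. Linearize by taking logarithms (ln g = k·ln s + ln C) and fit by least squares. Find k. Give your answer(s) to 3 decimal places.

Taking logs, ln g = k·ln s + ln C, so regress ln g on ln s.
Sums: Σln s = 6.2226, Σ(ln s)² = 10.1257, Σln g = 11.0513, Σln s·ln g = 18.0637.
Normal system: [[10.1257, 6.2226]; [6.2226, 4]]·[k, ln C]ᵀ = [18.0637, 11.0513]ᵀ.
Δ = 10.1257·4 − (6.2226)² = 1.7825; k = (18.0637·4 − 6.2226·11.0513)/1.7825 = 1.95620, ln C = (10.1257·11.0513 − 6.2226·18.0637)/1.7825 = -0.28031.

k = 1.956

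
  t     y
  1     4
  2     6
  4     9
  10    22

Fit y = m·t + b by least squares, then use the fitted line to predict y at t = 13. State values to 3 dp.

From the data, Σt·t = 121, Σt = 17, Σ1 = 4.
For Aᵀy: Σt·y = 272, Σy = 41.
Normal equations: [[121, 17]; [17, 4]]·[m, b]ᵀ = [272, 41]ᵀ.
det = 121·4 − 17² = 195.
m = (272·4 − 17·41)/195 = 391/195; b = (121·41 − 17·272)/195 = 337/195.
At t = 13: ŷ = (391/195)·(13) + (337/195)·(1) = 1084/39.

ŷ = 27.795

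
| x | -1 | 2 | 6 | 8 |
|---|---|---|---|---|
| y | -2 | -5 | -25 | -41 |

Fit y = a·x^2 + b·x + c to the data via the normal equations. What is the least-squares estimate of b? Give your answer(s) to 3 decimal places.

Entries of AᵀA: Σx^2·x^2 = 5409, Σx^2·x = 735, Σx^2 = 105, Σx·x = 105, Σx = 15, Σ1 = 4.
For Aᵀy: Σx^2·y = -3546, Σx·y = -486, Σy = -73.
Normal equations: [[5409, 735, 105]; [735, 105, 15]; [105, 15, 4]]·[a, b, c]ᵀ = [-3546, -486, -73]ᵀ.
Inverting the 3×3 Gram matrix, [a, b, c]ᵀ = [-6/11, -383/715, -25/13]ᵀ.

b = -0.536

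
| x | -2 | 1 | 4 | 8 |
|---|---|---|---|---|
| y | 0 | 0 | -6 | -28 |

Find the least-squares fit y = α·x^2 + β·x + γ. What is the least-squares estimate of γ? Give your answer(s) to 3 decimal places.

γ = 1.159

Entries of MᵀM: Σx^2·x^2 = 4369, Σx^2·x = 569, Σx^2 = 85, Σx·x = 85, Σx = 11, Σ1 = 4.
Right-hand side: Σx^2·y = -1888, Σx·y = -248, Σy = -34.
Inverting the 3×3 Gram matrix, [α, β, γ]ᵀ = [-445/1034, -193/1034, 599/517]ᵀ.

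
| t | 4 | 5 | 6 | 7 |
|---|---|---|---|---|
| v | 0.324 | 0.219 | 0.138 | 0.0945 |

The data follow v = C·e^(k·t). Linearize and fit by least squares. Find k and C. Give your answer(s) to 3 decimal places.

Let Y = ln v. Fitting Y = k·t + ln C by least squares:
Sums: Σt = 22.0000, Σ(t)² = 126.0000, Σln v = -6.9854, Σt·ln v = -40.4986.
Normal system: [[126.0000, 22.0000]; [22.0000, 4]]·[k, ln C]ᵀ = [-40.4986, -6.9854]ᵀ.
Slope k = (n·Σt·ln v − Σt·Σln v)/(n·Σ(t)² − (Σt)²) = (4·-40.4986 − 22.0000·-6.9854)/20.0000 = -0.41582; ln C = (Σln v − k·Σt)/n = 0.54070, so C = exp(0.54070) = 1.71721.

k = -0.416, C = 1.717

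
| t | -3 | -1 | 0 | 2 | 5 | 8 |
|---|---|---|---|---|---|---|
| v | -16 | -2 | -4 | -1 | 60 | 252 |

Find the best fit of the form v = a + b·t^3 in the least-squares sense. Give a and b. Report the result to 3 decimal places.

a = -3.094, b = 0.498

Entries of MᵀM: Σ1 = 6, Σt^3 = 617, Σt^3·t^3 = 278563.
Moment sums: Σv = 289, Σt^3·v = 136950.
So MᵀM·[a, b]ᵀ = Mᵀv: [[6, 617]; [617, 278563]]·[a, b]ᵀ = [289, 136950]ᵀ.
Δ = 6·278563 − 617² = 1290689.
a = (289·278563 − 617·136950)/1290689 = -3993443/1290689; b = (6·136950 − 617·289)/1290689 = 643387/1290689.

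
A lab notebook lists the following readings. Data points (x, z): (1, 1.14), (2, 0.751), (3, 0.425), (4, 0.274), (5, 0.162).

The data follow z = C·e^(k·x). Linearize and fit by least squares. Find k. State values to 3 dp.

Linearized form: ln z = k·x + ln C. From the 5 transformed points,
Σx = 15.0000, Σ(x)² = 55.0000, Σln z = -4.1258, Σx·ln z = -17.2880.
Equations: 55.0000·k + 15.0000·ln C = -17.2880;  15.0000·k + 5·ln C = -4.1258.
Slope k = (n·Σx·ln z − Σx·Σln z)/(n·Σ(x)² − (Σx)²) = (5·-17.2880 − 15.0000·-4.1258)/50.0000 = -0.49107; ln C = (Σln z − k·Σx)/n = 0.64804.

k = -0.491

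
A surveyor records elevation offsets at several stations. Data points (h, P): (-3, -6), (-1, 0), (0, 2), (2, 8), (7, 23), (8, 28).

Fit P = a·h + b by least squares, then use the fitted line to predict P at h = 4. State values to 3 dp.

P̂ = 14.728

From the data, Σh·h = 127, Σh = 13, Σ1 = 6.
Right-hand side: Σh·P = 419, ΣP = 55.
AᵀA·[a, b]ᵀ = AᵀP becomes [[127, 13]; [13, 6]]·[a, b]ᵀ = [419, 55]ᵀ.
Determinant 127·6 − 13² = 593.
a = (419·6 − 13·55)/593 = 1799/593; b = (127·55 − 13·419)/593 = 1538/593.
At h = 4: P̂ = (1799/593)·(4) + (1538/593)·(1) = 8734/593.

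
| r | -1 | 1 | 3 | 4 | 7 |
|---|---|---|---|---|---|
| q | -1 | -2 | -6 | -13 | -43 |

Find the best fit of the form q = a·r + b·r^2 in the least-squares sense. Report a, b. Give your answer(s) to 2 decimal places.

a = 0.51, b = -0.95

Compute the Gram sums: Σr·r = 76, Σr·r^2 = 434, Σr^2·r^2 = 2740.
Moment sums: Σr·q = -372, Σr^2·q = -2372.
Eliminating b: 2740·(row 1) − 434·(row 2) gives 19884·a = 2740·(-372) − 434·(-2372) = 10168, so a = 2542/4971.
Then b = ((-2372) − 434·(2542/4971))/2740 = -4706/4971.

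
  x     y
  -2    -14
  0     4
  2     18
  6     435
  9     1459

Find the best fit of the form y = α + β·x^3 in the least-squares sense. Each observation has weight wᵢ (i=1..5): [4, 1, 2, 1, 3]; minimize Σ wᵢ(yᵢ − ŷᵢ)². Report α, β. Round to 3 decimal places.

α = 2.381, β = 1.998

Compute the Gram sums: Σwᵢ·1 = 11, Σwᵢ·x^3 = 2387, Σwᵢ·x^3·x^3 = 1641363.
Right-hand side: Σwᵢ·y = 4796, Σwᵢ·x^3·y = 3285529.
So MᵀWM·[α, β]ᵀ = MᵀWy: [[11, 2387]; [2387, 1641363]]·[α, β]ᵀ = [4796, 3285529]ᵀ.
Eliminating β: 1641363·(row 1) − 2387·(row 2) gives 12357224·α = 1641363·4796 − 2387·3285529 = 29419225, so α = 2674475/1123384.
Then β = (3285529 − 2387·(2674475/1123384))/1641363 = 2244797/1123384.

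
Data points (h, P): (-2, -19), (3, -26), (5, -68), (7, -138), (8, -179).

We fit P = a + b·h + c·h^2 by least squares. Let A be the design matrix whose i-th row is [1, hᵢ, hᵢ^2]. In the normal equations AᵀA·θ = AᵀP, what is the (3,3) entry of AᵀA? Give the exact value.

Row 3 ↔ basis h^2, column 3 ↔ basis h^2, so (AᵀA)_{3,3} = Σᵢ (h^2)·(h^2) = (4)·(4) + (9)·(9) + (25)·(25) + (49)·(49) + (64)·(64) = 7219.

7219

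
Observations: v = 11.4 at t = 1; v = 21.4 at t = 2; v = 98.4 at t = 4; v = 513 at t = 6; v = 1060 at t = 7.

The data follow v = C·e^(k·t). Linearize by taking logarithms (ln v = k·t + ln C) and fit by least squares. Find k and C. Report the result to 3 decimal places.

k = 0.767, C = 4.899

Let Y = ln v. Fitting Y = k·t + ln C by least squares:
Σt = 20.0000, Σ(t)² = 106.0000, Σln v = 23.2923, Σt·ln v = 113.1204.
Equations: 106.0000·k + 20.0000·ln C = 113.1204;  20.0000·k + 5·ln C = 23.2923.
Δ = 106.0000·5 − (20.0000)² = 130.0000; k = (113.1204·5 − 20.0000·23.2923)/130.0000 = 0.76735, ln C = (106.0000·23.2923 − 20.0000·113.1204)/130.0000 = 1.58908, so C = exp(1.58908) = 4.89926.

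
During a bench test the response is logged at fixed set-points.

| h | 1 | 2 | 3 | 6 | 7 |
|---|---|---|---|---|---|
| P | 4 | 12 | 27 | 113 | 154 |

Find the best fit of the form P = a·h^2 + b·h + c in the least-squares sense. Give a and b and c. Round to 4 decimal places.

a = 3.3461, b = -1.6835, c = 2.1453

MᵀM·[a, b, c]ᵀ = MᵀP reads: 3795·a + 595·b + 99·c = 11909;  595·a + 99·b + 19·c = 1865;  99·a + 19·b + 5·c = 310.
Solving the 3×3 system (Gaussian elimination) gives a = 2717/812, b = -1367/812, c = 871/406.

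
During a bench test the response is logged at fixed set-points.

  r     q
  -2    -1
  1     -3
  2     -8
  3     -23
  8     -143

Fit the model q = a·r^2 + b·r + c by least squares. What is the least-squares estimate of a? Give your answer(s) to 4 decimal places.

a = -1.9961

Entries of AᵀA: Σr^2·r^2 = 4210, Σr^2·r = 540, Σr^2 = 82, Σr·r = 82, Σr = 12, Σ1 = 5.
Right-hand side: Σr^2·q = -9398, Σr·q = -1230, Σq = -178.
So AᵀA·[a, b, c]ᵀ = Aᵀq: [[4210, 540, 82]; [540, 82, 12]; [82, 12, 5]]·[a, b, c]ᵀ = [-9398, -1230, -178]ᵀ.
Row-reducing yields a = -86439/43303, b = -7371/3331, c = 105988/43303.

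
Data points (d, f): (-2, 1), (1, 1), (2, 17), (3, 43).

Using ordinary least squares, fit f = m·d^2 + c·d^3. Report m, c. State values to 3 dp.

From the data, Σd^2·d^2 = 114, Σd^2·d^3 = 244, Σd^3·d^3 = 858.
Moment sums: Σd^2·f = 460, Σd^3·f = 1290.
Normal equations: [[114, 244]; [244, 858]]·[m, c]ᵀ = [460, 1290]ᵀ.
det = 114·858 − 244² = 38276.
m = (460·858 − 244·1290)/38276 = 19980/9569; c = (114·1290 − 244·460)/38276 = 8705/9569.

m = 2.088, c = 0.910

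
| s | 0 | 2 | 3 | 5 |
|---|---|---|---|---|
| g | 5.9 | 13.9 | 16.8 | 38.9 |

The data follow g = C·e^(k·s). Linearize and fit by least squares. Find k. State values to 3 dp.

k = 0.370

Taking logs, ln g = k·s + ln C, so regress ln g on s.
AᵀA = [[38.0000, 10.0000]; [10.0000, 4]], rhs = [32.0329, 10.8892]ᵀ  (here Σs = 10.0000, Σ(s)² = 38.0000, Σln g = 10.8892, Σs·ln g = 32.0329).
Δ = 38.0000·4 − (10.0000)² = 52.0000; k = (32.0329·4 − 10.0000·10.8892)/52.0000 = 0.36999, ln C = (38.0000·10.8892 − 10.0000·32.0329)/52.0000 = 1.79733.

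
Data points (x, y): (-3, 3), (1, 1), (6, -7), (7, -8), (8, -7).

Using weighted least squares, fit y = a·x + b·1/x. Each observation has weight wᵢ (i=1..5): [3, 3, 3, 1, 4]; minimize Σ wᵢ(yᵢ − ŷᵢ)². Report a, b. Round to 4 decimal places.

a = -1.0270, b = 1.7815

Entries of AᵀWA: Σwᵢ·x·x = 443, Σwᵢ·x·1/x = 14, Σwᵢ·1/x·1/x = 8231/2352.
Moment sums: Σwᵢ·x·y = -430, Σwᵢ·1/x·y = -57/7.
Eliminating b: (8231/2352)·(row 1) − 14·(row 2) gives (3185341/2352)·a = (8231/2352)·(-430) − 14·(-57/7) = -1635601/1176, so a = -3271202/3185341.
Then b = ((-57/7) − 14·(-3271202/3185341))/(8231/2352) = 5674704/3185341.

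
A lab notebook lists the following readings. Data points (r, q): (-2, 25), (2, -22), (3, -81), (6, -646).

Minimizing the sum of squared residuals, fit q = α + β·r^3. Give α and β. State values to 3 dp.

α = 0.997, β = -2.996

With design matrix A, AᵀA = [[4, 243]; [243, 47513]] and Aᵀq = [-724, -142099]ᵀ.
det = 4·47513 − 243² = 131003.
α = ((-724)·47513 − 243·(-142099))/131003 = 130645/131003; β = (4·(-142099) − 243·(-724))/131003 = -392464/131003.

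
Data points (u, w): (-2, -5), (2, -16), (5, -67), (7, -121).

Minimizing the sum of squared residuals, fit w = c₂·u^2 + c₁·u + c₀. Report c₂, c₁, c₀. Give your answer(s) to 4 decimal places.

c₂ = -2.0250, c₁ = -2.7708, c₀ = -2.4257

Normal-equation sums: Σu^2·u^2 = 3058, Σu^2·u = 468, Σu^2 = 82, Σu·u = 82, Σu = 12, Σ1 = 4.
For Mᵀw: Σu^2·w = -7688, Σu·w = -1204, Σw = -209.
Normal equations: [[3058, 468, 82]; [468, 82, 12]; [82, 12, 4]]·[c₂, c₁, c₀]ᵀ = [-7688, -1204, -209]ᵀ.
Solving the 3×3 system (Gaussian elimination) gives c₂ = -3163/1562, c₁ = -2164/781, c₀ = -3789/1562.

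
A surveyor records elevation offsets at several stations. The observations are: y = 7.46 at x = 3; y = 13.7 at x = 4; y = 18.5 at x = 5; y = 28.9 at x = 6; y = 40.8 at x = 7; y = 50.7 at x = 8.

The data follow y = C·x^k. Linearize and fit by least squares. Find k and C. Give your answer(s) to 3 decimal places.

k = 1.961, C = 0.862

Let Y = ln y. Fitting Y = k·ln x + ln C by least squares:
XᵀX = [[17.0401, 9.9115]; [9.9115, 6]], rhs = [31.9399, 18.5432]ᵀ  (here Σln x = 9.9115, Σ(ln x)² = 17.0401, Σln y = 18.5432, Σln x·ln y = 31.9399).
Solving (det = 4.0036): k = 1.96056, ln C = -0.14814, so C = exp(-0.14814) = 0.86231.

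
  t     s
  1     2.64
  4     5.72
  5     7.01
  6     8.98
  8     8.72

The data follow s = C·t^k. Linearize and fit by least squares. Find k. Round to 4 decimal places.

k = 0.6103

Let Y = ln s. Fitting Y = k·ln t + ln C by least squares:
Σln t = 6.8669, Σ(ln t)² = 12.0466, Σln s = 9.0227, Σln t·ln s = 13.9880.
Equations: 12.0466·k + 6.8669·ln C = 13.9880;  6.8669·k + 5·ln C = 9.0227.
Δ = 12.0466·5 − (6.8669)² = 13.0781; k = (13.9880·5 − 6.8669·9.0227)/13.0781 = 0.61029, ln C = (12.0466·9.0227 − 6.8669·13.9880)/13.0781 = 0.96637.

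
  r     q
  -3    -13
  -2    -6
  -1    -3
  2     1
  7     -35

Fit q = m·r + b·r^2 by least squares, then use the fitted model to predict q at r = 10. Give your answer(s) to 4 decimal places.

From the data, Σr·r = 67, Σr·r^2 = 315, Σr^2·r^2 = 2515.
Moment sums: Σr·q = -189, Σr^2·q = -1855.
Δ = 67·2515 − 315² = 69280.
m = ((-189)·2515 − 315·(-1855))/69280 = 10899/6928; b = (67·(-1855) − 315·(-189))/69280 = -6475/6928.
At r = 10: q̂ = (10899/6928)·(10) + (-6475/6928)·(100) = -269255/3464.

q̂ = -77.7295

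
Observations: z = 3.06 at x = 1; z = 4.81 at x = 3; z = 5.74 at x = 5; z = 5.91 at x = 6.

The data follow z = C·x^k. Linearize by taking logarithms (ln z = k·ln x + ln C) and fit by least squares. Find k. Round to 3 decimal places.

Taking logs, ln z = k·ln x + ln C, so regress ln z on ln x.
AᵀA = [[7.0076, 4.4998]; [4.4998, 4]], rhs = [7.7213, 6.2132]ᵀ  (here Σln x = 4.4998, Σ(ln x)² = 7.0076, Σln z = 6.2132, Σln x·ln z = 7.7213).
Solving (det = 7.7823): k = 0.37612, ln C = 1.13019.

k = 0.376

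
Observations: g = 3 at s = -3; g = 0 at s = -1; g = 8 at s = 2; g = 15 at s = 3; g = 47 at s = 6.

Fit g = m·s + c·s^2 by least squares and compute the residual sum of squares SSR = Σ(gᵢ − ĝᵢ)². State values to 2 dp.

AᵀA·[m, c]ᵀ = Aᵀg reads: 59·m + 223·c = 334;  223·m + 1475·c = 1886.
Eliminating c: 1475·(row 1) − 223·(row 2) gives 37296·m = 1475·334 − 223·1886 = 72072, so m = 143/74.
Then c = (1886 − 223·(143/74))/1475 = 73/74.
Residuals: -3/37, 35/37, 7/37, 12/37, -4/37; SSR = 39/37.

SSR = 1.05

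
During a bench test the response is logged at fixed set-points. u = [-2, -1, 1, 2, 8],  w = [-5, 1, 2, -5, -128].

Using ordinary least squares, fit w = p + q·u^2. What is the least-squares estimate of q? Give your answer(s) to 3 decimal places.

The normal system AᵀA·[p, q]ᵀ = Aᵀw is [[5, 74]; [74, 4130]]·[p, q]ᵀ = [-135, -8229]ᵀ.
det = 5·4130 − 74² = 15174.
p = ((-135)·4130 − 74·(-8229))/15174 = 8566/2529; q = (5·(-8229) − 74·(-135))/15174 = -10385/5058.

q = -2.053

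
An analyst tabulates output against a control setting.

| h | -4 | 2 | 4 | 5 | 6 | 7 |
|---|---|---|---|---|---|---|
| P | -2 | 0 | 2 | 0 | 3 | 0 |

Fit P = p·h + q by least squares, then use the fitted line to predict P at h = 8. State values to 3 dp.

P̂ = 1.912

MᵀM·[p, q]ᵀ = MᵀP reads: 146·p + 20·q = 34;  20·p + 6·q = 3.
det = 146·6 − 20² = 476.
p = (34·6 − 20·3)/476 = 36/119; q = (146·3 − 20·34)/476 = -121/238.
At h = 8: P̂ = (36/119)·(8) + (-121/238)·(1) = 65/34.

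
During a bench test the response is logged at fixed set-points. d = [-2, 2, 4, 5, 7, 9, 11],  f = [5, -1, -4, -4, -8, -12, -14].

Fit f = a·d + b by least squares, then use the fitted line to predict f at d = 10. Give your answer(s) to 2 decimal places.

f̂ = -12.64

Normal-equation sums: Σd·d = 300, Σd = 36, Σ1 = 7.
Right-hand side: Σd·f = -366, Σf = -38.
Eliminating b: 7·(row 1) − 36·(row 2) gives 804·a = 7·(-366) − 36·(-38) = -1194, so a = -199/134.
Then b = ((-38) − 36·(-199/134))/7 = 148/67.
At d = 10: f̂ = (-199/134)·(10) + (148/67)·(1) = -847/67.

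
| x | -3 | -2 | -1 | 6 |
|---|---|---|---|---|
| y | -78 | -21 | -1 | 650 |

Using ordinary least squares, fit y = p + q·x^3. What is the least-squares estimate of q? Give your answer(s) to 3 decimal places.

From the data, Σ1 = 4, Σx^3 = 180, Σx^3·x^3 = 47450.
Right-hand side: Σy = 550, Σx^3·y = 142675.
det = 4·47450 − 180² = 157400.
p = (550·47450 − 180·142675)/157400 = 2080/787; q = (4·142675 − 180·550)/157400 = 4717/1574.

q = 2.997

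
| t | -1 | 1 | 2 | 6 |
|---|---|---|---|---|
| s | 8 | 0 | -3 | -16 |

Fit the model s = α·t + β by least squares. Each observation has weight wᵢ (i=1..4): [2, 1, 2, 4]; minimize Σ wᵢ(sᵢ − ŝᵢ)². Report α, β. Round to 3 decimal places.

α = -3.378, β = 4.135

Setting ∂/∂α … = 0 gives: 155·α + 27·β = -412;  27·α + 9·β = -54.
(Σwᵢ·t·t = 155, Σwᵢ·t = 27, Σwᵢ·1 = 9, Σwᵢ·t·s = -412, Σwᵢ·s = -54.)
det = 155·9 − 27² = 666.
α = ((-412)·9 − 27·(-54))/666 = -125/37; β = (155·(-54) − 27·(-412))/666 = 153/37.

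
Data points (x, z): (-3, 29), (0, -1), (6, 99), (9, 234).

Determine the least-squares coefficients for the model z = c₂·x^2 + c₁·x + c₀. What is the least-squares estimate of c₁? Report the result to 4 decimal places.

The normal equations are: 7938·c₂ + 918·c₁ + 126·c₀ = 22779;  918·c₂ + 126·c₁ + 12·c₀ = 2613;  126·c₂ + 12·c₁ + 4·c₀ = 361.
Row-reducing yields c₂ = 55/18, c₁ = -4/3, c₀ = -2.

c₁ = -1.3333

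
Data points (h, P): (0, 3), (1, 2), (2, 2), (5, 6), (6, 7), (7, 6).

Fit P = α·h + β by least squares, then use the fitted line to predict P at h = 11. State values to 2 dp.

P̂ = 9.57

With design matrix A, AᵀA = [[115, 21]; [21, 6]] and AᵀP = [120, 26]ᵀ.
Δ = 115·6 − 21² = 249.
α = (120·6 − 21·26)/249 = 58/83; β = (115·26 − 21·120)/249 = 470/249.
At h = 11: P̂ = (58/83)·(11) + (470/249)·(1) = 2384/249.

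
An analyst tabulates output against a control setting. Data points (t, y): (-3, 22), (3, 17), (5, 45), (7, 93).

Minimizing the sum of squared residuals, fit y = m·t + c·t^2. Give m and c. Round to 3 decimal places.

m = -1.058, c = 2.048

Setting ∂/∂m … = 0 gives: 92·m + 468·c = 861;  468·m + 3188·c = 6033.
(Σt·t = 92, Σt·t^2 = 468, Σt^2·t^2 = 3188, Σt·y = 861, Σt^2·y = 6033.)
Δ = 92·3188 − 468² = 74272.
m = (861·3188 − 468·6033)/74272 = -4911/4642; c = (92·6033 − 468·861)/74272 = 19011/9284.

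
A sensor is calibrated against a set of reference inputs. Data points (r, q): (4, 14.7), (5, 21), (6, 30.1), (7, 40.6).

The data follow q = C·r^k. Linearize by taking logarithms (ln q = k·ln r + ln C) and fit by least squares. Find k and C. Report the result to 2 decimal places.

Taking logs, ln q = k·ln r + ln C, so regress ln q on ln r.
Σln r = 6.7334, Σ(ln r)² = 11.5091, Σln q = 12.8407, Σln r·ln q = 21.9334.
Normal system: [[11.5091, 6.7334]; [6.7334, 4]]·[k, ln C]ᵀ = [21.9334, 12.8407]ᵀ.
Slope k = (n·Σln r·ln q − Σln r·Σln q)/(n·Σ(ln r)² − (Σln r)²) = (4·21.9334 − 6.7334·12.8407)/0.6976 = 1.82385; ln C = (Σln q − k·Σln r)/n = 0.13999, so C = exp(0.13999) = 1.15026.

k = 1.82, C = 1.15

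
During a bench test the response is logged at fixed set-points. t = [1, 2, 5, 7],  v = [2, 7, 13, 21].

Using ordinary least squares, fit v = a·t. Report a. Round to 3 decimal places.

a = 2.886

The normal equations are: 79·a = 228.
Hence a = 228 / 79 ≈ 2.88608.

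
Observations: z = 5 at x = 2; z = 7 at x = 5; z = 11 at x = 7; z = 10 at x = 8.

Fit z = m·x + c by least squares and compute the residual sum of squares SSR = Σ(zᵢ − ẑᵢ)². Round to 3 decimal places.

The normal system AᵀA·[m, c]ᵀ = Aᵀz is [[142, 22]; [22, 4]]·[m, c]ᵀ = [202, 33]ᵀ.
Eliminating c: 4·(row 1) − 22·(row 2) gives 84·m = 4·202 − 22·33 = 82, so m = 41/42.
Then c = (33 − 22·(41/42))/4 = 121/42.
Residuals: 1/6, -16/21, 9/7, -29/42; SSR = 115/42.

SSR = 2.738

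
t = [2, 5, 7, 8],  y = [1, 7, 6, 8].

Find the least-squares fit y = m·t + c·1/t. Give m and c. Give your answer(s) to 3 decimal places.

m = 1.043, c = -1.270

The normal equations are: 142·m + 4·c = 143;  4·m + (25561/78400)·c = 263/70.
Δ = 142·(25561/78400) − 4² = 1187631/39200.
m = (143·(25561/78400) − 4·(263/70))/(1187631/39200) = 825661/791754; c = (142·(263/70) − 4·143)/(1187631/39200) = -502880/395877.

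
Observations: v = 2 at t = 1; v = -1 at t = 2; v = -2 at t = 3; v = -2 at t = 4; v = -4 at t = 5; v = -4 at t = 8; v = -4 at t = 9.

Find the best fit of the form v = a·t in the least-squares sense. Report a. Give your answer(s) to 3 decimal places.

a = -0.510

From the data, Σt·t = 200.
For Aᵀv: Σt·v = -102.
AᵀA·[a]ᵀ = Aᵀv becomes [[200]]·[a]ᵀ = [-102]ᵀ.
a = (-102)/200 = -0.51.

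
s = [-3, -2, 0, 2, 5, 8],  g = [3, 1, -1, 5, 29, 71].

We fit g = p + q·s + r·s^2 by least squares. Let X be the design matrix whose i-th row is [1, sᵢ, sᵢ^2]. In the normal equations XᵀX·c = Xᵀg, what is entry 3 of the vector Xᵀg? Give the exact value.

Entry 3 ↔ basis s^2, so (Xᵀg)_{3} = Σᵢ (s^2)·gᵢ = (9)·(3) + (4)·(1) + (0)·(-1) + (4)·(5) + (25)·(29) + (64)·(71) = 5320.

5320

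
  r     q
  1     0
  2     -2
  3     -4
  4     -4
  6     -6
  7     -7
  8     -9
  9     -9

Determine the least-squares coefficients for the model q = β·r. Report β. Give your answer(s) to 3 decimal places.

The normal system AᵀA·[β]ᵀ = Aᵀq is [[260]]·[β]ᵀ = [-270]ᵀ.
Hence β = -270 / 260 ≈ -1.03846.

β = -1.038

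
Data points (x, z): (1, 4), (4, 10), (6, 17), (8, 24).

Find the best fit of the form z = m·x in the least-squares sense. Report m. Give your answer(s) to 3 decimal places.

Sums needed: Σx·x = 117.
Right-hand side: Σx·z = 338.
AᵀA·[m]ᵀ = Aᵀz becomes [[117]]·[m]ᵀ = [338]ᵀ.
m = 338/117 = 2.88889.

m = 2.889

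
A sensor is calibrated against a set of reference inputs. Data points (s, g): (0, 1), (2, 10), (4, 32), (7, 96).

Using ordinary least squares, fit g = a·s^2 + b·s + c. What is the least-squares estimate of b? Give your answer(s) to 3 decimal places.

From the data, Σs^2·s^2 = 2673, Σs^2·s = 415, Σs^2 = 69, Σs·s = 69, Σs = 13, Σ1 = 4.
Moment sums: Σs^2·g = 5256, Σs·g = 820, Σg = 139.
AᵀA·[a, b, c]ᵀ = Aᵀg becomes [[2673, 415, 69]; [415, 69, 13]; [69, 13, 4]]·[a, b, c]ᵀ = [5256, 820, 139]ᵀ.
Solving the 3×3 system (Gaussian elimination) gives a = 12429/6556, b = 1623/6556, c = 4073/3278.

b = 0.248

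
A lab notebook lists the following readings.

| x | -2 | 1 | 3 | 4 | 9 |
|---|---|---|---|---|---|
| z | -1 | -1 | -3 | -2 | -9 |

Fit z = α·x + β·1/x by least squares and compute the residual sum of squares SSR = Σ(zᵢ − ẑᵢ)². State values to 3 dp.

Normal-equation sums: Σx·x = 111, Σx·1/x = 5, Σ1/x·1/x = 1861/1296.
And Σx·z = -97, Σ1/x·z = -3.
det = 111·(1861/1296) − 5² = 58057/432.
α = ((-97)·(1861/1296) − 5·(-3))/(58057/432) = -161077/174171; β = (111·(-3) − 5·(-97))/(58057/432) = 65664/58057.
Residuals: -397829/174171, -210086/174171, -34982/58057, 246718/174171, -46578/58057; SSR = 1686923/174171.

SSR = 9.685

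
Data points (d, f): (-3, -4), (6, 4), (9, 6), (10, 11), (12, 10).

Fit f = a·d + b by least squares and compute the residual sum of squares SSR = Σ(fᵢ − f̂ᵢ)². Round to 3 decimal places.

SSR = 9.159

With design matrix M, MᵀM = [[370, 34]; [34, 5]] and Mᵀf = [320, 27]ᵀ.
Δ = 370·5 − 34² = 694.
a = (320·5 − 34·27)/694 = 341/347; b = (370·27 − 34·320)/694 = -445/347.
Residuals: 80/347, -213/347, -542/347, 852/347, -177/347; SSR = 3178/347.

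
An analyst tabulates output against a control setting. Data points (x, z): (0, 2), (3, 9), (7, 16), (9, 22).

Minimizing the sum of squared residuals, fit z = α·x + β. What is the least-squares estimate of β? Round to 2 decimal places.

The normal equations are: 139·α + 19·β = 337;  19·α + 4·β = 49.
(Σx·x = 139, Σx = 19, Σ1 = 4, Σx·z = 337, Σz = 49.)
Eliminating β: 4·(row 1) − 19·(row 2) gives 195·α = 4·337 − 19·49 = 417, so α = 139/65.
Then β = (49 − 19·(139/65))/4 = 136/65.

β = 2.09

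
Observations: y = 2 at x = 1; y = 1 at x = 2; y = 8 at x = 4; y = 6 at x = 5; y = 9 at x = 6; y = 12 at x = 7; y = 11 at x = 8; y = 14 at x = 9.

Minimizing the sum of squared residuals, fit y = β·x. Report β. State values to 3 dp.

From the data, Σx·x = 276.
Moment sums: Σx·y = 418.
So AᵀA·[β]ᵀ = Aᵀy: [[276]]·[β]ᵀ = [418]ᵀ.
β = 418/276 = 1.51449.

β = 1.514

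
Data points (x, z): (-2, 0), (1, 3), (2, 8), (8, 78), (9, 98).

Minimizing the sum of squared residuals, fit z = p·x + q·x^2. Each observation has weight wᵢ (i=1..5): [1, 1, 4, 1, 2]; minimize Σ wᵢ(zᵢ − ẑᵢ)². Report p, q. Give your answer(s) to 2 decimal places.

Entries of AᵀWA: Σwᵢ·x·x = 247, Σwᵢ·x·x^2 = 1995, Σwᵢ·x^2·x^2 = 17299.
For AᵀWz: Σwᵢ·x·z = 2455, Σwᵢ·x^2·z = 20999.
Normal equations: [[247, 1995]; [1995, 17299]]·[p, q]ᵀ = [2455, 20999]ᵀ.
Δ = 247·17299 − 1995² = 292828.
p = (2455·17299 − 1995·20999)/292828 = 144010/73207; q = (247·20999 − 1995·2455)/292828 = 3803/3853.

p = 1.97, q = 0.99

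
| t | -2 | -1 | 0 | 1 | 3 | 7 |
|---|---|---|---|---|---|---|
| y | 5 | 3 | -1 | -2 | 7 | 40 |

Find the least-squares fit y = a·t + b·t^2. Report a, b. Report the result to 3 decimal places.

a = -0.861, b = 0.942

With design matrix M, MᵀM = [[64, 362]; [362, 2500]] and Mᵀy = [286, 2044]ᵀ.
Eliminating b: 2500·(row 1) − 362·(row 2) gives 28956·a = 2500·286 − 362·2044 = -24928, so a = -328/381.
Then b = (2044 − 362·(-328/381))/2500 = 359/381.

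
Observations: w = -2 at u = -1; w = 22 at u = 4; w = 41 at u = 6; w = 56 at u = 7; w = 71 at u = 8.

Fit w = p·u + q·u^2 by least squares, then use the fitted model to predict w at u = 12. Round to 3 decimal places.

ŵ = 146.983

Entries of AᵀA: Σu·u = 166, Σu·u^2 = 1134, Σu^2·u^2 = 8050.
And Σu·w = 1296, Σu^2·w = 9114.
Δ = 166·8050 − 1134² = 50344.
p = (1296·8050 − 1134·9114)/50344 = 3483/1798; q = (166·9114 − 1134·1296)/50344 = 1545/1798.
At u = 12: ŵ = (3483/1798)·(12) + (1545/1798)·(144) = 132138/899.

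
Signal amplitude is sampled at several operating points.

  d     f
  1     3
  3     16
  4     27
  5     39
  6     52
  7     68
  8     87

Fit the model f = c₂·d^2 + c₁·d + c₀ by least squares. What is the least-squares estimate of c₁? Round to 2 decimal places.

Forming AᵀA = [[8756, 1288, 200]; [1288, 200, 34]; [200, 34, 7]] and Aᵀf = [12326, 1838, 292]ᵀ gives AᵀA·[c₂, c₁, c₀]ᵀ = Aᵀf.
Solving the 3×3 system (Gaussian elimination) gives c₂ = 475/462, c₁ = 1249/462, c₀ = -61/77.

c₁ = 2.70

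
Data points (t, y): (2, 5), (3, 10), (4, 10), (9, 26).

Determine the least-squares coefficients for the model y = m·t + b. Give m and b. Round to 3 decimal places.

Forming MᵀM = [[110, 18]; [18, 4]] and Mᵀy = [314, 51]ᵀ gives MᵀM·[m, b]ᵀ = Mᵀy.
Δ = 110·4 − 18² = 116.
m = (314·4 − 18·51)/116 = 169/58; b = (110·51 − 18·314)/116 = -21/58.

m = 2.914, b = -0.362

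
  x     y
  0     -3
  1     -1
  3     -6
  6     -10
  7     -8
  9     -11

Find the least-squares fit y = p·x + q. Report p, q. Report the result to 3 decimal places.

p = -1.026, q = -2.053

Compute the Gram sums: Σx·x = 176, Σx = 26, Σ1 = 6.
For Aᵀy: Σx·y = -234, Σy = -39.
Normal equations: [[176, 26]; [26, 6]]·[p, q]ᵀ = [-234, -39]ᵀ.
Determinant 176·6 − 26² = 380.
p = ((-234)·6 − 26·(-39))/380 = -39/38; q = (176·(-39) − 26·(-234))/380 = -39/19.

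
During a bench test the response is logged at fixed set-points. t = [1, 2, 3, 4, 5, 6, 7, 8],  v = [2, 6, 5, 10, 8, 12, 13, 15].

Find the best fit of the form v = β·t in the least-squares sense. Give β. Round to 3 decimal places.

β = 1.922

MᵀM·[β]ᵀ = Mᵀv reads: 204·β = 392.
(Σt·t = 204, Σt·v = 392.)
β = 392/204 = 1.92157.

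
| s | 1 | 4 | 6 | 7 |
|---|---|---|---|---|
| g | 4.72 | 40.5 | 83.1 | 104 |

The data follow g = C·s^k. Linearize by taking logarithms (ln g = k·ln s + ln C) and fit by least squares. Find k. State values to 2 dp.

Linearized form: ln g = k·ln s + ln C. From the 4 transformed points,
XᵀX = [[8.9188, 5.1240]; [5.1240, 4]], rhs = [22.0883, 14.3175]ᵀ  (here Σln s = 5.1240, Σ(ln s)² = 8.9188, Σln g = 14.3175, Σln s·ln g = 22.0883).
Solving (det = 9.4201): k = 1.59135, ln C = 1.54088.

k = 1.59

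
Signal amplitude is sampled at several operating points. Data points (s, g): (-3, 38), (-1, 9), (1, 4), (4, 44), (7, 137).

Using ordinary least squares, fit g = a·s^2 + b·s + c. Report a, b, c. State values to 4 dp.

Forming AᵀA = [[2740, 380, 76]; [380, 76, 8]; [76, 8, 5]] and Aᵀg = [7772, 1016, 232]ᵀ gives AᵀA·[a, b, c]ᵀ = Aᵀg.
Inverting the 3×3 Gram matrix, [a, b, c]ᵀ = [859/282, -635/282, 174/47]ᵀ.

a = 3.0461, b = -2.2518, c = 3.7021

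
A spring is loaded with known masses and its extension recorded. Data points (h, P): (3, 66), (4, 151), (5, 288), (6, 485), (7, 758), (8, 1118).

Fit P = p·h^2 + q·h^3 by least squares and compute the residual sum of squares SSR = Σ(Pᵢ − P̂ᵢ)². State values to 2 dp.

SSR = 3.35

Setting ∂/∂p … = 0 gives: 8755·p + 61743·q = 136364;  61743·p + 446899·q = 984616.
Δ = 8755·446899 − 61743² = 100402696.
p = (136364·446899 − 61743·984616)/100402696 = 36947387/25100674; q = (8755·984616 − 61743·136364)/100402696 = 50197657/25100674.
Residuals: -15609369/12550337, -6803233/12550337, 15301156/12550337, 513523/12550337, -953711/12550337, -1639810/12550337; SSR = 42064528/12550337.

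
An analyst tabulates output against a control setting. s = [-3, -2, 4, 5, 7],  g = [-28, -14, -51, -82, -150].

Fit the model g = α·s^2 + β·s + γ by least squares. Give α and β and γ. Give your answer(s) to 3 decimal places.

α = -2.905, β = -0.652, γ = -3.713

MᵀM·[α, β, γ]ᵀ = Mᵀg reads: 3379·α + 497·β + 103·γ = -10524;  497·α + 103·β + 11·γ = -1552;  103·α + 11·β + 5·γ = -325.
Inverting the 3×3 Gram matrix, [α, β, γ]ᵀ = [-188501/64878, -42287/64878, -40153/10813]ᵀ.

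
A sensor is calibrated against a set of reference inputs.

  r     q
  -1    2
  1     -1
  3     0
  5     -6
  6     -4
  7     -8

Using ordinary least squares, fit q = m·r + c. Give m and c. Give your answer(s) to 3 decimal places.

Entries of XᵀX: Σr·r = 121, Σr = 21, Σ1 = 6.
Right-hand side: Σr·q = -113, Σq = -17.
Normal equations: [[121, 21]; [21, 6]]·[m, c]ᵀ = [-113, -17]ᵀ.
det = 121·6 − 21² = 285.
m = ((-113)·6 − 21·(-17))/285 = -107/95; c = (121·(-17) − 21·(-113))/285 = 316/285.

m = -1.126, c = 1.109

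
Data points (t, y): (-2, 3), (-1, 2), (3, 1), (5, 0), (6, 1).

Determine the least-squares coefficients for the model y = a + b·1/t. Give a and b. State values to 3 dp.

a = 1.169, b = -1.445

The normal system MᵀM·[a, b]ᵀ = Mᵀy is [[5, -4/5]; [-4/5, 643/450]]·[a, b]ᵀ = [7, -3]ᵀ.
det = 5·(643/450) − (-4/5)² = 2927/450.
a = (7·(643/450) − (-4/5)·(-3))/(2927/450) = 3421/2927; b = (5·(-3) − (-4/5)·7)/(2927/450) = -4230/2927.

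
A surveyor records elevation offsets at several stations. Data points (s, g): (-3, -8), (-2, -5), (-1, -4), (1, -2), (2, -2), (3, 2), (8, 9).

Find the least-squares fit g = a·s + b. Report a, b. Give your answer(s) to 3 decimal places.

From the data, Σs·s = 92, Σs = 8, Σ1 = 7.
For Xᵀg: Σs·g = 110, Σg = -10.
So XᵀX·[a, b]ᵀ = Xᵀg: [[92, 8]; [8, 7]]·[a, b]ᵀ = [110, -10]ᵀ.
det = 92·7 − 8² = 580.
a = (110·7 − 8·(-10))/580 = 85/58; b = (92·(-10) − 8·110)/580 = -90/29.

a = 1.466, b = -3.103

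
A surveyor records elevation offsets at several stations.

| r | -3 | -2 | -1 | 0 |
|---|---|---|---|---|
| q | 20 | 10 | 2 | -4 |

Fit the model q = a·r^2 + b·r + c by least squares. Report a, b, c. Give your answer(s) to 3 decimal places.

a = 1.000, b = -5.000, c = -4.000

XᵀX·[a, b, c]ᵀ = Xᵀq reads: 98·a + (-36)·b + 14·c = 222;  (-36)·a + 14·b + (-6)·c = -82;  14·a + (-6)·b + 4·c = 28.
(Σr^2·r^2 = 98, Σr^2·r = -36, Σr^2 = 14, Σr·r = 14, Σr = -6, Σ1 = 4, Σr^2·q = 222, Σr·q = -82, Σq = 28.)
Inverting the 3×3 Gram matrix, [a, b, c]ᵀ = [1, -5, -4]ᵀ.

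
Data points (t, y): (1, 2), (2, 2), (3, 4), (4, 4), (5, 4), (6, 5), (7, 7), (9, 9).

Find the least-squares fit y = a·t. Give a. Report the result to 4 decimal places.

The normal system XᵀX·[a]ᵀ = Xᵀy is [[221]]·[a]ᵀ = [214]ᵀ.
a = 214/221 = 0.968326.

a = 0.9683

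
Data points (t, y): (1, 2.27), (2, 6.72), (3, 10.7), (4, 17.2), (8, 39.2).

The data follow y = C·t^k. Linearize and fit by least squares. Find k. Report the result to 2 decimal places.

k = 1.37

Taking logs, ln y = k·ln t + ln C, so regress ln y on ln t.
Σln t = 5.2575, Σ(ln t)² = 7.9333, Σln y = 11.6087, Σln t·ln y = 15.4972.
Equations: 7.9333·k + 5.2575·ln C = 15.4972;  5.2575·k + 5·ln C = 11.6087.
Solving (det = 12.0252): k = 1.36822, ln C = 0.88305.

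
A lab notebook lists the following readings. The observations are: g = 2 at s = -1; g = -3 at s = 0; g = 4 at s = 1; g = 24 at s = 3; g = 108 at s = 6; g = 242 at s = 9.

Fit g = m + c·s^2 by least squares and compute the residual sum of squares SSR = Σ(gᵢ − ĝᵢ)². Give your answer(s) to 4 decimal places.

SSR = 12.5054

Entries of MᵀM: Σ1 = 6, Σs^2 = 128, Σs^2·s^2 = 7940.
Right-hand side: Σg = 377, Σs^2·g = 23712.
Δ = 6·7940 − 128² = 31256.
m = (377·7940 − 128·23712)/31256 = -10439/7814; c = (6·23712 − 128·377)/31256 = 11752/3907.
Residuals: 2563/7814, -13003/7814, 18191/7814, -13561/7814, 8207/7814, -2397/7814; SSR = 97717/7814.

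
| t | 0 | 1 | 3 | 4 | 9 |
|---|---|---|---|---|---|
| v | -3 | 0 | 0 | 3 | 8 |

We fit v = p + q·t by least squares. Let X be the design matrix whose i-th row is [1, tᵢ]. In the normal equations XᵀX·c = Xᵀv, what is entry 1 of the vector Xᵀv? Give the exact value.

Entry 1 ↔ basis 1, so (Xᵀv)_{1} = Σᵢ vᵢ = (1)·(-3) + (1)·(0) + (1)·(0) + (1)·(3) + (1)·(8) = 8.

8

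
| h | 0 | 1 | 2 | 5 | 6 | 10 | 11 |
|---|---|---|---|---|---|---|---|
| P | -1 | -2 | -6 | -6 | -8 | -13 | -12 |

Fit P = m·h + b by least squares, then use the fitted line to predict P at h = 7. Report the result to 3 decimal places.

P̂ = -8.893

From the data, Σh·h = 287, Σh = 35, Σ1 = 7.
For MᵀP: Σh·P = -354, ΣP = -48.
Normal equations: [[287, 35]; [35, 7]]·[m, b]ᵀ = [-354, -48]ᵀ.
Δ = 287·7 − 35² = 784.
m = ((-354)·7 − 35·(-48))/784 = -57/56; b = (287·(-48) − 35·(-354))/784 = -99/56.
At h = 7: P̂ = (-57/56)·(7) + (-99/56)·(1) = -249/28.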